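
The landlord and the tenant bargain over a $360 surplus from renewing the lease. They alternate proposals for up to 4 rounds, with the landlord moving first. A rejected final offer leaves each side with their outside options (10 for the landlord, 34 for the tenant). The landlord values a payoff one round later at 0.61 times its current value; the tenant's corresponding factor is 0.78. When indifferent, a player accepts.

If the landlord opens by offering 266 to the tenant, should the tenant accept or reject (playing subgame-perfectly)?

Round 4 (the tenant proposes): the landlord gets 10 if talks fail, so the tenant offers 10 and keeps 350.
Round 3 (the landlord proposes): the tenant can get 350 next round, worth 0.78 × 350 = 273 now; the landlord offers that and keeps 87.
Round 2 (the tenant proposes): the landlord can get 87 next round, worth 0.61 × 87 = 53.07 now. The tenant offers 53.07 and keeps 360 − 53.07 = 306.93.
So by rejecting in round 1, the tenant gets 306.93 next round, worth 0.78 × 306.93 = 239.4054 now.
Offer 266 ≥ 239.4054, so the tenant accepts.

Accept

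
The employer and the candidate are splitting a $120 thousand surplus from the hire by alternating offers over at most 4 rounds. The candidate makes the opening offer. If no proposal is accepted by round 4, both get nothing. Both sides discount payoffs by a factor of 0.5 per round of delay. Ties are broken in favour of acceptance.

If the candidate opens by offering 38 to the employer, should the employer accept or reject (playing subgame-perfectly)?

Round 4 (the employer proposes): rejection yields 0 for the candidate; the employer offers 0 and keeps 120.
Round 3 (the candidate proposes): the employer can get 120 next round, worth 0.5 × 120 = 60 now. The candidate offers 60 and keeps 120 − 60 = 60.
Round 2 (the employer proposes): the candidate can get 60 next round, worth 0.5 × 60 = 30 now, so the employer offers 30, keeping 90.
So by rejecting in round 1, the employer gets 90 next round, worth 0.5 × 90 = 45 now.
Offer 38 < 45, so the employer rejects.

Reject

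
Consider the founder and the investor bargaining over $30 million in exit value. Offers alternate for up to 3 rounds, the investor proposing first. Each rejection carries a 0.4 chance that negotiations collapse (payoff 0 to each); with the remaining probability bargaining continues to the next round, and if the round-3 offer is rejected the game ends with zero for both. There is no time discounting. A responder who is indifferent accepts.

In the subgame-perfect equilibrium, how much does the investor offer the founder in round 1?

7.2

By backward induction:
Round 3 (the investor proposes): the founder will accept anything ≥ 0, so the investor offers 0 and keeps 30.
Round 2 (the founder proposes): rejecting gives the investor an expected 0.6 × 30 = 18; the founder offers that and keeps 12.
Round 1 (the investor proposes): rejecting gives the founder an expected 0.6 × 12 = 7.2; the investor offers that and keeps 22.8.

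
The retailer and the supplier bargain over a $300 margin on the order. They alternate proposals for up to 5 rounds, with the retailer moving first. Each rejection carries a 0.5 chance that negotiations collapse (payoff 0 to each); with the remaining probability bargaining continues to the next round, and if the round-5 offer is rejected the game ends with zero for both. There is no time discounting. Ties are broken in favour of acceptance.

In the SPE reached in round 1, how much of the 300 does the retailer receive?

Round 5 (the retailer proposes): rejection yields 0 for the supplier; the retailer offers 0 and keeps 300.
Round 4 (the supplier proposes): rejecting gives the retailer an expected 0.5 × 300 = 150, so the supplier offers 150, keeping 150.
Round 3 (the retailer proposes): rejecting gives the supplier an expected 0.5 × 150 = 75. The retailer offers 75 and keeps 300 − 75 = 225.
Round 2 (the supplier proposes): rejecting gives the retailer an expected 0.5 × 225 = 112.5. The supplier offers 112.5 and keeps 300 − 112.5 = 187.5.
Round 1 (the retailer proposes): rejecting gives the supplier an expected 0.5 × 187.5 = 93.75. The retailer offers 93.75 and keeps 300 − 93.75 = 206.25.

206.25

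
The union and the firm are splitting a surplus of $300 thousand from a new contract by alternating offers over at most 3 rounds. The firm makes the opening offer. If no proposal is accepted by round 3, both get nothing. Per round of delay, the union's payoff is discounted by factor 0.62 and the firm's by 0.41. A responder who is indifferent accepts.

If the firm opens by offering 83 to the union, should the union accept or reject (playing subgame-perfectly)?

Reject

Work out the union's continuation value if the offer is rejected.
Round 3 (the firm proposes): rejection yields 0 for the union; the firm offers 0 and keeps 300.
Round 2 (the union proposes): the firm can get 300 next round, worth 0.41 × 300 = 123 now; the union offers that and keeps 177.
So by rejecting in round 1, the union gets 177 next round, worth 0.62 × 177 = 109.74 now.
Offer 83 < 109.74, so the union rejects.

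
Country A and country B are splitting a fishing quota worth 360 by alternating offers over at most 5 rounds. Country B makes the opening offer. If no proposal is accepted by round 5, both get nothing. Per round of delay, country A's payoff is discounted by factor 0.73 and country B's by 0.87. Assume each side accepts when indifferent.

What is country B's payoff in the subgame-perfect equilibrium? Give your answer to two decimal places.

304.14

Solve by backward induction from round 5.
Round 5 (country B proposes): rejection yields 0 for country A; country B offers 0 and keeps 360.
Round 4 (country A proposes): country B can get 360 next round, worth 0.87 × 360 = 313.2 now; country A offers that and keeps 46.8.
Round 3 (country B proposes): country A can get 46.8 next round, worth 0.73 × 46.8 = 34.164 now, so country B offers 34.164, keeping 325.836.
Round 2 (country A proposes): country B can get 325.836 next round, worth 0.87 × 325.836 = 283.47732 now; country A offers that and keeps 76.52268.
Round 1 (country B proposes): country A can get 76.52268 next round, worth 0.73 × 76.52268 = 55.8615564 now; country B offers that and keeps 304.1384436.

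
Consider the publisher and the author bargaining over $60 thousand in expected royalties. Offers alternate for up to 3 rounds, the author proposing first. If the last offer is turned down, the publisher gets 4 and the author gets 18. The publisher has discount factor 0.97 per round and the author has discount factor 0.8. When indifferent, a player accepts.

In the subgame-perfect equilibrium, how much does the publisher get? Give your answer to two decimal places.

14.74

Round 3 (the author proposes): the publisher gets 4 if talks fail, so the author offers 4 and keeps 56.
Round 2 (the publisher proposes): the author can get 56 next round, worth 0.8 × 56 = 44.8 now; the publisher offers that and keeps 15.2.
Round 1 (the author proposes): the publisher can get 15.2 next round, worth 0.97 × 15.2 = 14.744 now. The author offers 14.744 and keeps 60 − 14.744 = 45.256.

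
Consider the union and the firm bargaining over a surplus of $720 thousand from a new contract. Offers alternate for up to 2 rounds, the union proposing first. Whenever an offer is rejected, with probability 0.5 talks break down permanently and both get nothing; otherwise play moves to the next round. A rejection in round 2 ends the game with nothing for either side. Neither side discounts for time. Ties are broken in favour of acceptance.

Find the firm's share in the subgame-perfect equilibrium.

360

Round 2 (the firm proposes): the union will accept anything ≥ 0, so the firm offers 0 and keeps 720.
Round 1 (the union proposes): rejecting gives the firm an expected 0.5 × 720 = 360. The union offers 360 and keeps 720 − 360 = 360.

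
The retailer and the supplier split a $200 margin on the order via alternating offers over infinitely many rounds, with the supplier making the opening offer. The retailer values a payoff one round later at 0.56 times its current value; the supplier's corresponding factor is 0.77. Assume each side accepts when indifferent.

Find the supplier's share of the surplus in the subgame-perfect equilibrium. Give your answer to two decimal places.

154.71

Let x be the supplier's share when the supplier proposes and y be the retailer's share when the retailer proposes.
The retailer accepts iff offered ≥ 0.56·y, so x = 200 − 0.56y. Symmetrically y = 200 − 0.77x.
Substituting: x = 200 − 0.56(200 − 0.77x), giving x(1 − 0.77·0.56) = 200(1 − 0.56).
So x = 200 × 0.44 / 0.5688 ≈ 154.7117, and the retailer receives 200 − x ≈ 45.2883.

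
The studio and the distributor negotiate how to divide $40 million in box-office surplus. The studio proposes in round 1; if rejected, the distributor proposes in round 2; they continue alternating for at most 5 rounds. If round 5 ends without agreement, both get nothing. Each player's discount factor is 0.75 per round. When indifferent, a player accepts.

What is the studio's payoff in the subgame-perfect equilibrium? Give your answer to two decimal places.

28.28

Round 5 (the studio proposes): rejection yields 0 for the distributor; the studio offers 0 and keeps 40.
Round 4 (the distributor proposes): the studio can get 40 next round, worth 0.75 × 40 = 30 now, so the distributor offers 30, keeping 10.
Round 3 (the studio proposes): the distributor can get 10 next round, worth 0.75 × 10 = 7.5 now, so the studio offers 7.5, keeping 32.5.
Round 2 (the distributor proposes): the studio can get 32.5 next round, worth 0.75 × 32.5 = 24.375 now, so the distributor offers 24.375, keeping 15.625.
Round 1 (the studio proposes): the distributor can get 15.625 next round, worth 0.75 × 15.625 = 11.71875 now, so the studio offers 11.71875, keeping 28.28125.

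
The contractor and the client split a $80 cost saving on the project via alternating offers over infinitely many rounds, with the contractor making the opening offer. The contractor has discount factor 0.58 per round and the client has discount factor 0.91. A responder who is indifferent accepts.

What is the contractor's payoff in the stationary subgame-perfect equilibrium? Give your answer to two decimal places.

When the contractor proposes, the client accepts any offer worth at least 0.91 times what the client would get by proposing next round; and vice versa.
This gives x = 80 − 0.91y and y = 80 − 0.58x, where x and y are each side's share when it proposes.
Hence (1 − 0.91·0.58)x = 80(1 − 0.91), i.e. 0.4722·x = 7.2.
x ≈ 15.2478; the client's share is 80 − x ≈ 64.7522.

15.25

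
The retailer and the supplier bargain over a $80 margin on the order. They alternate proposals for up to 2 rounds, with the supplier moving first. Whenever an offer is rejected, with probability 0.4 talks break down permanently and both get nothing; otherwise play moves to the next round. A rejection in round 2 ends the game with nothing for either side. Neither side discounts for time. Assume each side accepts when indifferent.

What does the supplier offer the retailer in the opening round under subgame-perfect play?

Round 2 (the retailer proposes): the supplier will accept anything ≥ 0, so the retailer offers 0 and keeps 80.
Round 1 (the supplier proposes): rejecting gives the retailer an expected 0.6 × 80 = 48; the supplier offers that and keeps 32.

48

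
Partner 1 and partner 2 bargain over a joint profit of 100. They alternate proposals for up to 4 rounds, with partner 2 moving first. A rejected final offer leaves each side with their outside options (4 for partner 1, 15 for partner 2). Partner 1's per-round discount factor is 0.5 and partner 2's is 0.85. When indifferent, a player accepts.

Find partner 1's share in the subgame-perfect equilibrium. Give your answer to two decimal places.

Round 4 (partner 1 proposes): partner 2 gets 15 if talks fail, so partner 1 offers 15 and keeps 85.
Round 3 (partner 2 proposes): partner 1 can get 85 next round, worth 0.5 × 85 = 42.5 now. Partner 2 offers 42.5 and keeps 100 − 42.5 = 57.5.
Round 2 (partner 1 proposes): partner 2 can get 57.5 next round, worth 0.85 × 57.5 = 48.875 now, so partner 1 offers 48.875, keeping 51.125.
Round 1 (partner 2 proposes): partner 1 can get 51.125 next round, worth 0.5 × 51.125 = 25.5625 now; partner 2 offers that and keeps 74.4375.

25.56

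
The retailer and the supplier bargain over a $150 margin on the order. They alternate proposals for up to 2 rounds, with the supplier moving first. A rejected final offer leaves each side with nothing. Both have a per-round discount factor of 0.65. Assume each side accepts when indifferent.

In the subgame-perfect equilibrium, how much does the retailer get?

Work backward from the last round.
Round 2 (the retailer proposes): the supplier will accept anything ≥ 0, so the retailer offers 0 and keeps 150.
Round 1 (the supplier proposes): the retailer can get 150 next round, worth 0.65 × 150 = 97.5 now, so the supplier offers 97.5, keeping 52.5.

97.5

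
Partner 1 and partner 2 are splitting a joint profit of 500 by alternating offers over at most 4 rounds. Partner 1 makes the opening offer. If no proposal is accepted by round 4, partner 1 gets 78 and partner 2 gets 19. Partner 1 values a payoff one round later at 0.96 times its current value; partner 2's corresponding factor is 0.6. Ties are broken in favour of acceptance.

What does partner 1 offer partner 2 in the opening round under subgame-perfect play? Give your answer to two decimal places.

157.84

Round 4 (partner 2 proposes): partner 1 gets 78 if talks fail, so partner 2 offers 78 and keeps 422.
Round 3 (partner 1 proposes): partner 2 can get 422 next round, worth 0.6 × 422 = 253.2 now, so partner 1 offers 253.2, keeping 246.8.
Round 2 (partner 2 proposes): partner 1 can get 246.8 next round, worth 0.96 × 246.8 = 236.928 now. Partner 2 offers 236.928 and keeps 500 − 236.928 = 263.072.
Round 1 (partner 1 proposes): partner 2 can get 263.072 next round, worth 0.6 × 263.072 = 157.8432 now. Partner 1 offers 157.8432 and keeps 500 − 157.8432 = 342.1568.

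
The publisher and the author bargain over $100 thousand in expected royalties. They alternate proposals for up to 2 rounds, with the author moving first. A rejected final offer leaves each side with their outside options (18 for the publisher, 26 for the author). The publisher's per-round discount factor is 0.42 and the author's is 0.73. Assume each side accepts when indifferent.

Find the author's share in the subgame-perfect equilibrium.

68.92

Round 2 (the publisher proposes): the author gets 26 if talks fail, so the publisher offers 26 and keeps 74.
Round 1 (the author proposes): the publisher can get 74 next round, worth 0.42 × 74 = 31.08 now, so the author offers 31.08, keeping 68.92.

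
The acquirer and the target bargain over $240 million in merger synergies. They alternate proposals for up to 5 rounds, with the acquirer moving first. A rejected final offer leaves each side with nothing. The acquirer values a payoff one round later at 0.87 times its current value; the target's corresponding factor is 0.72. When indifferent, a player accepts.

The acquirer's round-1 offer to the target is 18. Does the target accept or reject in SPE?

Reject

Round 5 (the acquirer proposes): the target will accept anything ≥ 0, so the acquirer offers 0 and keeps 240.
Round 4 (the target proposes): the acquirer can get 240 next round, worth 0.87 × 240 = 208.8 now. The target offers 208.8 and keeps 240 − 208.8 = 31.2.
Round 3 (the acquirer proposes): the target can get 31.2 next round, worth 0.72 × 31.2 = 22.464 now. The acquirer offers 22.464 and keeps 240 − 22.464 = 217.536.
Round 2 (the target proposes): the acquirer can get 217.536 next round, worth 0.87 × 217.536 = 189.25632 now. The target offers 189.25632 and keeps 240 − 189.25632 = 50.74368.
So by rejecting in round 1, the target gets 50.74368 next round, worth 0.72 × 50.74368 = 36.5354496 now.
Offer 18 < 36.5354496, so the target rejects.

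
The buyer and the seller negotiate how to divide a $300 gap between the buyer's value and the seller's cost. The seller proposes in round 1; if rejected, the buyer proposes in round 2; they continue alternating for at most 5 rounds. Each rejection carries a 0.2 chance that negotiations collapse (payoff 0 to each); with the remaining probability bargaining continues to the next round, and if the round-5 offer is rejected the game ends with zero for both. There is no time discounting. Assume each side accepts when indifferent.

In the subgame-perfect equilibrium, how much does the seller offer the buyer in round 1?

78.72

Round 5 (the seller proposes): rejection yields 0 for the buyer; the seller offers 0 and keeps 300.
Round 4 (the buyer proposes): rejecting gives the seller an expected 0.8 × 300 = 240, so the buyer offers 240, keeping 60.
Round 3 (the seller proposes): rejecting gives the buyer an expected 0.8 × 60 = 48, so the seller offers 48, keeping 252.
Round 2 (the buyer proposes): rejecting gives the seller an expected 0.8 × 252 = 201.6, so the buyer offers 201.6, keeping 98.4.
Round 1 (the seller proposes): rejecting gives the buyer an expected 0.8 × 98.4 = 78.72, so the seller offers 78.72, keeping 221.28.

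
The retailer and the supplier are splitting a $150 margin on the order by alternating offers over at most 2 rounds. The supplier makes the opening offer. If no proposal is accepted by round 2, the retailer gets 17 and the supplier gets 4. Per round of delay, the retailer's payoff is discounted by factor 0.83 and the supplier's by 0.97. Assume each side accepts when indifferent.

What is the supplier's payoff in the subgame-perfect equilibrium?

28.82

Round 2 (the retailer proposes): the supplier gets 4 if talks fail, so the retailer offers 4 and keeps 146.
Round 1 (the supplier proposes): the retailer can get 146 next round, worth 0.83 × 146 = 121.18 now, so the supplier offers 121.18, keeping 28.82.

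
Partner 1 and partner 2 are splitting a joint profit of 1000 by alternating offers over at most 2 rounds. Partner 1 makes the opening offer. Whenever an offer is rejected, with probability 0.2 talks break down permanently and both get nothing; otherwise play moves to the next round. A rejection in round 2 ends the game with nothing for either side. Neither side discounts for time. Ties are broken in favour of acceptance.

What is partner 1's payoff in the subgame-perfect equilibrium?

200

Round 2 (partner 2 proposes): partner 1 will accept anything ≥ 0, so partner 2 offers 0 and keeps 1000.
Round 1 (partner 1 proposes): rejecting gives partner 2 an expected 0.8 × 1000 = 800, so partner 1 offers 800, keeping 200.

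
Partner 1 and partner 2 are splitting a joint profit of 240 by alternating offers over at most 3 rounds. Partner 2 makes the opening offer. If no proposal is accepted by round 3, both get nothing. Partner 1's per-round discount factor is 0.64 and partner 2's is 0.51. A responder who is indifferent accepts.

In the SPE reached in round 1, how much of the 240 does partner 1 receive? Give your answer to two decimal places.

Work backward from the last round.
Round 3 (partner 2 proposes): partner 1 will accept anything ≥ 0, so partner 2 offers 0 and keeps 240.
Round 2 (partner 1 proposes): partner 2 can get 240 next round, worth 0.51 × 240 = 122.4 now, so partner 1 offers 122.4, keeping 117.6.
Round 1 (partner 2 proposes): partner 1 can get 117.6 next round, worth 0.64 × 117.6 = 75.264 now; partner 2 offers that and keeps 164.736.

75.26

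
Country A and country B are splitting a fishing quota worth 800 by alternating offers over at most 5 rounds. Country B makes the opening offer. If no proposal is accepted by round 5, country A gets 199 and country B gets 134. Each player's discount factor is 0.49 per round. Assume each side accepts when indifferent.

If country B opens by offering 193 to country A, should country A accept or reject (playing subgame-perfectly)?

Reject

Round 5 (country B proposes): country A gets 199 if talks fail, so country B offers 199 and keeps 601.
Round 4 (country A proposes): country B can get 601 next round, worth 0.49 × 601 = 294.49 now. Country A offers 294.49 and keeps 800 − 294.49 = 505.51.
Round 3 (country B proposes): country A can get 505.51 next round, worth 0.49 × 505.51 = 247.6999 now, so country B offers 247.6999, keeping 552.3001.
Round 2 (country A proposes): country B can get 552.3001 next round, worth 0.49 × 552.3001 = 270.627049 now. Country A offers 270.627049 and keeps 800 − 270.627049 = 529.372951.
So by rejecting in round 1, country A gets 529.372951 next round, worth 0.49 × 529.372951 = 259.39274599 now.
Offer 193 < 259.39274599, so country A rejects.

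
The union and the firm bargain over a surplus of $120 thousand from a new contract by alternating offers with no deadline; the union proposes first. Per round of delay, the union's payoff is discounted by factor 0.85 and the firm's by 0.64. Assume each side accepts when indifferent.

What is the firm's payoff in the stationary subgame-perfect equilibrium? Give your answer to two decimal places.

Let x be the union's share when the union proposes and y be the firm's share when the firm proposes.
The firm accepts iff offered ≥ 0.64·y, so x = 120 − 0.64y. Symmetrically y = 120 − 0.85x.
Substituting: x = 120 − 0.64(120 − 0.85x), giving x(1 − 0.85·0.64) = 120(1 − 0.64).
So x = 120 × 0.36 / 0.456 ≈ 94.7368, and the firm receives 120 − x ≈ 25.2632.

25.26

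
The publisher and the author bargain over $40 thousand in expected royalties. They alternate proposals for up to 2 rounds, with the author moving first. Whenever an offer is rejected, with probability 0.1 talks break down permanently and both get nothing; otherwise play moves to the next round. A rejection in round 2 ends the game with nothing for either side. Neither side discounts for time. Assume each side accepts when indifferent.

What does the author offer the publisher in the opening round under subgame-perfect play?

36

Round 2 (the publisher proposes): the author will accept anything ≥ 0, so the publisher offers 0 and keeps 40.
Round 1 (the author proposes): rejecting gives the publisher an expected 0.9 × 40 = 36, so the author offers 36, keeping 4.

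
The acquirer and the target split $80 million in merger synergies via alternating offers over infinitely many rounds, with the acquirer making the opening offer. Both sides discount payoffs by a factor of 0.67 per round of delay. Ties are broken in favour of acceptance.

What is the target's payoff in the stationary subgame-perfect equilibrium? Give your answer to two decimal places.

32.10

Let x be the acquirer's share when the acquirer proposes and y be the target's share when the target proposes.
The target accepts iff offered ≥ 0.67·y, so x = 80 − 0.67y. Symmetrically y = 80 − 0.67x.
Substituting: x = 80 − 0.67(80 − 0.67x), giving x(1 − 0.67·0.67) = 80(1 − 0.67).
So x = 80 × 0.33 / 0.5511 ≈ 47.9042, and the target receives 80 − x ≈ 32.0958.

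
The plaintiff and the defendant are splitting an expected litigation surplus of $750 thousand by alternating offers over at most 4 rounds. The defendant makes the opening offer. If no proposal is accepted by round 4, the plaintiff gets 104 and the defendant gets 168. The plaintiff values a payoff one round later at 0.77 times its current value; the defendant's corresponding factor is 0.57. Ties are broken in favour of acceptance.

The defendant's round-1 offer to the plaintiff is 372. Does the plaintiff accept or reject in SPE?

Reject

Round 4 (the plaintiff proposes): the defendant gets 168 if talks fail, so the plaintiff offers 168 and keeps 582.
Round 3 (the defendant proposes): the plaintiff can get 582 next round, worth 0.77 × 582 = 448.14 now; the defendant offers that and keeps 301.86.
Round 2 (the plaintiff proposes): the defendant can get 301.86 next round, worth 0.57 × 301.86 = 172.0602 now; the plaintiff offers that and keeps 577.9398.
So by rejecting in round 1, the plaintiff gets 577.9398 next round, worth 0.77 × 577.9398 = 445.013646 now.
Offer 372 < 445.013646, so the plaintiff rejects.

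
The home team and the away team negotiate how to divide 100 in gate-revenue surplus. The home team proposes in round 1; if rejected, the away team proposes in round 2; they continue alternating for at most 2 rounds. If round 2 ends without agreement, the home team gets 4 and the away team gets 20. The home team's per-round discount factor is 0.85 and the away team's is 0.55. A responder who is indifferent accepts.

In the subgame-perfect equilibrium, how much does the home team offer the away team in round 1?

52.8

Solve by backward induction from round 2.
Round 2 (the away team proposes): the home team gets 4 if talks fail, so the away team offers 4 and keeps 96.
Round 1 (the home team proposes): the away team can get 96 next round, worth 0.55 × 96 = 52.8 now, so the home team offers 52.8, keeping 47.2.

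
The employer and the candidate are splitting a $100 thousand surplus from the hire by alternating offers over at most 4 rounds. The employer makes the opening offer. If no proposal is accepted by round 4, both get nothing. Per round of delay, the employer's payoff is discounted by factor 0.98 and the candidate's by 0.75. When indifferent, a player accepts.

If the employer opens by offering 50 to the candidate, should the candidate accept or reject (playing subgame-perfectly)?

Reject

Work out the candidate's continuation value if the offer is rejected.
Round 4 (the candidate proposes): rejection yields 0 for the employer; the candidate offers 0 and keeps 100.
Round 3 (the employer proposes): the candidate can get 100 next round, worth 0.75 × 100 = 75 now, so the employer offers 75, keeping 25.
Round 2 (the candidate proposes): the employer can get 25 next round, worth 0.98 × 25 = 24.5 now. The candidate offers 24.5 and keeps 100 − 24.5 = 75.5.
So by rejecting in round 1, the candidate gets 75.5 next round, worth 0.75 × 75.5 = 56.625 now.
Offer 50 < 56.625, so the candidate rejects.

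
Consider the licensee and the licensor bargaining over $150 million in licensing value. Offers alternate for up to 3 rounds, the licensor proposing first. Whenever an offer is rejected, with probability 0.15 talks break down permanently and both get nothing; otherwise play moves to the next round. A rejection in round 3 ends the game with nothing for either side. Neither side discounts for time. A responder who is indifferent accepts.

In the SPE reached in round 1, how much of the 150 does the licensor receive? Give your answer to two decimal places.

130.88

By backward induction:
Round 3 (the licensor proposes): rejection yields 0 for the licensee; the licensor offers 0 and keeps 150.
Round 2 (the licensee proposes): rejecting gives the licensor an expected 0.85 × 150 = 127.5. The licensee offers 127.5 and keeps 150 − 127.5 = 22.5.
Round 1 (the licensor proposes): rejecting gives the licensee an expected 0.85 × 22.5 = 19.125. The licensor offers 19.125 and keeps 150 − 19.125 = 130.875.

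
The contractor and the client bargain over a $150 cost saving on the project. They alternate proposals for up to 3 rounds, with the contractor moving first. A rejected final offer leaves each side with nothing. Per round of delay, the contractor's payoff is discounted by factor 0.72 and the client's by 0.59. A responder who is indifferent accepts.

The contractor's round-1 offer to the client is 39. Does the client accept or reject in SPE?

Accept

Round 3 (the contractor proposes): the client will accept anything ≥ 0, so the contractor offers 0 and keeps 150.
Round 2 (the client proposes): the contractor can get 150 next round, worth 0.72 × 150 = 108 now, so the client offers 108, keeping 42.
So by rejecting in round 1, the client gets 42 next round, worth 0.59 × 42 = 24.78 now.
Offer 39 ≥ 24.78, so the client accepts.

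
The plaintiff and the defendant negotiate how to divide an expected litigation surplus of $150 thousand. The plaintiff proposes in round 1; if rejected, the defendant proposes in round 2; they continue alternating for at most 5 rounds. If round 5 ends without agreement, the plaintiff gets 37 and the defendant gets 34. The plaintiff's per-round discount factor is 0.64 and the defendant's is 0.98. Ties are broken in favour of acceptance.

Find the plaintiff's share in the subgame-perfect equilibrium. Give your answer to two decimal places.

50.51

Round 5 (the plaintiff proposes): the defendant gets 34 if talks fail, so the plaintiff offers 34 and keeps 116.
Round 4 (the defendant proposes): the plaintiff can get 116 next round, worth 0.64 × 116 = 74.24 now, so the defendant offers 74.24, keeping 75.76.
Round 3 (the plaintiff proposes): the defendant can get 75.76 next round, worth 0.98 × 75.76 = 74.2448 now, so the plaintiff offers 74.2448, keeping 75.7552.
Round 2 (the defendant proposes): the plaintiff can get 75.7552 next round, worth 0.64 × 75.7552 = 48.483328 now, so the defendant offers 48.483328, keeping 101.516672.
Round 1 (the plaintiff proposes): the defendant can get 101.516672 next round, worth 0.98 × 101.516672 = 99.48633856 now; the plaintiff offers that and keeps 50.51366144.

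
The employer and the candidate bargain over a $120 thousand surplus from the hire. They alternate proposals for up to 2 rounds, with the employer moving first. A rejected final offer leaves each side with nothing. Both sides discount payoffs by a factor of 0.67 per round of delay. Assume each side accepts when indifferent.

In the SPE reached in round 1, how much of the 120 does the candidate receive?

80.4

Round 2 (the candidate proposes): rejection yields 0 for the employer; the candidate offers 0 and keeps 120.
Round 1 (the employer proposes): the candidate can get 120 next round, worth 0.67 × 120 = 80.4 now, so the employer offers 80.4, keeping 39.6.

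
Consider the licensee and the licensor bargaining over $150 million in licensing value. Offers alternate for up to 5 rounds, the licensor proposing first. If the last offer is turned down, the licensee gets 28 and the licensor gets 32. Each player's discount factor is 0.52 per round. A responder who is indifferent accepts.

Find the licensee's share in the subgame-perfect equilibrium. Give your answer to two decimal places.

Round 5 (the licensor proposes): the licensee gets 28 if talks fail, so the licensor offers 28 and keeps 122.
Round 4 (the licensee proposes): the licensor can get 122 next round, worth 0.52 × 122 = 63.44 now; the licensee offers that and keeps 86.56.
Round 3 (the licensor proposes): the licensee can get 86.56 next round, worth 0.52 × 86.56 = 45.0112 now. The licensor offers 45.0112 and keeps 150 − 45.0112 = 104.9888.
Round 2 (the licensee proposes): the licensor can get 104.9888 next round, worth 0.52 × 104.9888 = 54.594176 now, so the licensee offers 54.594176, keeping 95.405824.
Round 1 (the licensor proposes): the licensee can get 95.405824 next round, worth 0.52 × 95.405824 = 49.61102848 now, so the licensor offers 49.61102848, keeping 100.38897152.

49.61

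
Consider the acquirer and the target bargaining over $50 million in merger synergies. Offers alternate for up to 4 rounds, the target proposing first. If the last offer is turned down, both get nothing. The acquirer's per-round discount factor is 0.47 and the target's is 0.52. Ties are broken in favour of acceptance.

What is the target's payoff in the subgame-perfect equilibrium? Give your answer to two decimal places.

Round 4 (the acquirer proposes): the target will accept anything ≥ 0, so the acquirer offers 0 and keeps 50.
Round 3 (the target proposes): the acquirer can get 50 next round, worth 0.47 × 50 = 23.5 now. The target offers 23.5 and keeps 50 − 23.5 = 26.5.
Round 2 (the acquirer proposes): the target can get 26.5 next round, worth 0.52 × 26.5 = 13.78 now. The acquirer offers 13.78 and keeps 50 − 13.78 = 36.22.
Round 1 (the target proposes): the acquirer can get 36.22 next round, worth 0.47 × 36.22 = 17.0234 now; the target offers that and keeps 32.9766.

32.98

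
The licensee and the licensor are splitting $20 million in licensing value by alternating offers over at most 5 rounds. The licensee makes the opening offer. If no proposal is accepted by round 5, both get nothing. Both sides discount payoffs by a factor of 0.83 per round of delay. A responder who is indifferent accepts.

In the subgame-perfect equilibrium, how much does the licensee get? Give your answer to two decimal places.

15.23

Round 5 (the licensee proposes): the licensor will accept anything ≥ 0, so the licensee offers 0 and keeps 20.
Round 4 (the licensor proposes): the licensee can get 20 next round, worth 0.83 × 20 = 16.6 now; the licensor offers that and keeps 3.4.
Round 3 (the licensee proposes): the licensor can get 3.4 next round, worth 0.83 × 3.4 = 2.822 now. The licensee offers 2.822 and keeps 20 − 2.822 = 17.178.
Round 2 (the licensor proposes): the licensee can get 17.178 next round, worth 0.83 × 17.178 = 14.25774 now, so the licensor offers 14.25774, keeping 5.74226.
Round 1 (the licensee proposes): the licensor can get 5.74226 next round, worth 0.83 × 5.74226 = 4.7660758 now; the licensee offers that and keeps 15.2339242.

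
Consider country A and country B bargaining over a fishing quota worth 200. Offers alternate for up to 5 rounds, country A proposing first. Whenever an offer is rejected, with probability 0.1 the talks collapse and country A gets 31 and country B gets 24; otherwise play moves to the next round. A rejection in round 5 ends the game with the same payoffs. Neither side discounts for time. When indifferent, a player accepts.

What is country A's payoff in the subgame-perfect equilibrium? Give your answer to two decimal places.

Round 5 (country A proposes): country B gets 24 if talks fail, so country A offers 24 and keeps 176.
Round 4 (country B proposes): rejecting gives country A an expected 0.9 × 176 + 0.1 × 31 = 161.5, so country B offers 161.5, keeping 38.5.
Round 3 (country A proposes): rejecting gives country B an expected 0.9 × 38.5 + 0.1 × 24 = 37.05; country A offers that and keeps 162.95.
Round 2 (country B proposes): rejecting gives country A an expected 0.9 × 162.95 + 0.1 × 31 = 149.755. Country B offers 149.755 and keeps 200 − 149.755 = 50.245.
Round 1 (country A proposes): rejecting gives country B an expected 0.9 × 50.245 + 0.1 × 24 = 47.6205, so country A offers 47.6205, keeping 152.3795.

152.38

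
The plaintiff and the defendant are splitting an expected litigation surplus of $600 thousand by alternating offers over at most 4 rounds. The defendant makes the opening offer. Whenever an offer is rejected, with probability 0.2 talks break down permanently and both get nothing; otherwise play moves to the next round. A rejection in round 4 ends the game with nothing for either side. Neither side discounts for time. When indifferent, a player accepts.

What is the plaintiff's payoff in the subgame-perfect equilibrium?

By backward induction:
Round 4 (the plaintiff proposes): the defendant will accept anything ≥ 0, so the plaintiff offers 0 and keeps 600.
Round 3 (the defendant proposes): rejecting gives the plaintiff an expected 0.8 × 600 = 480, so the defendant offers 480, keeping 120.
Round 2 (the plaintiff proposes): rejecting gives the defendant an expected 0.8 × 120 = 96. The plaintiff offers 96 and keeps 600 − 96 = 504.
Round 1 (the defendant proposes): rejecting gives the plaintiff an expected 0.8 × 504 = 403.2; the defendant offers that and keeps 196.8.

403.2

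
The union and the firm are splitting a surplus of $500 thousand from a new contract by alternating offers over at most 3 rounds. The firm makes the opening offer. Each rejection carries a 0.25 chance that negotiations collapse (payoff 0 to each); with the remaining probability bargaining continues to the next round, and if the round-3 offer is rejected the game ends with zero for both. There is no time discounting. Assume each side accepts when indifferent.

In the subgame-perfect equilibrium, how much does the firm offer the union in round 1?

93.75

By backward induction:
Round 3 (the firm proposes): the union will accept anything ≥ 0, so the firm offers 0 and keeps 500.
Round 2 (the union proposes): rejecting gives the firm an expected 0.75 × 500 = 375. The union offers 375 and keeps 500 − 375 = 125.
Round 1 (the firm proposes): rejecting gives the union an expected 0.75 × 125 = 93.75, so the firm offers 93.75, keeping 406.25.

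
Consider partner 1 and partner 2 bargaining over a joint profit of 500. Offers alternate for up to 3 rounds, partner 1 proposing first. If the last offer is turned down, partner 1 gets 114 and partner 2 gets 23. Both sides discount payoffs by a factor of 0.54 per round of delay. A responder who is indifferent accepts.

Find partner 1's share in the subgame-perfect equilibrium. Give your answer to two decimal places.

369.09

Round 3 (partner 1 proposes): partner 2 gets 23 if talks fail, so partner 1 offers 23 and keeps 477.
Round 2 (partner 2 proposes): partner 1 can get 477 next round, worth 0.54 × 477 = 257.58 now. Partner 2 offers 257.58 and keeps 500 − 257.58 = 242.42.
Round 1 (partner 1 proposes): partner 2 can get 242.42 next round, worth 0.54 × 242.42 = 130.9068 now; partner 1 offers that and keeps 369.0932.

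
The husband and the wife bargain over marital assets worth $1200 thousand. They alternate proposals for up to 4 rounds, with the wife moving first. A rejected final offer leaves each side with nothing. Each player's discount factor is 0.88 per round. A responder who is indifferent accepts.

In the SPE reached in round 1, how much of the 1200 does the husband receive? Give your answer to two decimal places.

944.49

Round 4 (the husband proposes): the wife will accept anything ≥ 0, so the husband offers 0 and keeps 1200.
Round 3 (the wife proposes): the husband can get 1200 next round, worth 0.88 × 1200 = 1056 now; the wife offers that and keeps 144.
Round 2 (the husband proposes): the wife can get 144 next round, worth 0.88 × 144 = 126.72 now. The husband offers 126.72 and keeps 1200 − 126.72 = 1073.28.
Round 1 (the wife proposes): the husband can get 1073.28 next round, worth 0.88 × 1073.28 = 944.4864 now. The wife offers 944.4864 and keeps 1200 − 944.4864 = 255.5136.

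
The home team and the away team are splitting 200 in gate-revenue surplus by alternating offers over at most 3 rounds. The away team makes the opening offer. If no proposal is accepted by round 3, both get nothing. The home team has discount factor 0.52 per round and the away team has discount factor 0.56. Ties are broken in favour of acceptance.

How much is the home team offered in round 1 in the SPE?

Round 3 (the away team proposes): rejection yields 0 for the home team; the away team offers 0 and keeps 200.
Round 2 (the home team proposes): the away team can get 200 next round, worth 0.56 × 200 = 112 now; the home team offers that and keeps 88.
Round 1 (the away team proposes): the home team can get 88 next round, worth 0.52 × 88 = 45.76 now; the away team offers that and keeps 154.24.

45.76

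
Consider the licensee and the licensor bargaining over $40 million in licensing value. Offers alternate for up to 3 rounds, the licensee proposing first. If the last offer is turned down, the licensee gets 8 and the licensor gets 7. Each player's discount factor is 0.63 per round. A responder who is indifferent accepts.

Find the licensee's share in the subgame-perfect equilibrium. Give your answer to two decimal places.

27.90

Work backward from the last round.
Round 3 (the licensee proposes): the licensor gets 7 if talks fail, so the licensee offers 7 and keeps 33.
Round 2 (the licensor proposes): the licensee can get 33 next round, worth 0.63 × 33 = 20.79 now; the licensor offers that and keeps 19.21.
Round 1 (the licensee proposes): the licensor can get 19.21 next round, worth 0.63 × 19.21 = 12.1023 now. The licensee offers 12.1023 and keeps 40 − 12.1023 = 27.8977.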